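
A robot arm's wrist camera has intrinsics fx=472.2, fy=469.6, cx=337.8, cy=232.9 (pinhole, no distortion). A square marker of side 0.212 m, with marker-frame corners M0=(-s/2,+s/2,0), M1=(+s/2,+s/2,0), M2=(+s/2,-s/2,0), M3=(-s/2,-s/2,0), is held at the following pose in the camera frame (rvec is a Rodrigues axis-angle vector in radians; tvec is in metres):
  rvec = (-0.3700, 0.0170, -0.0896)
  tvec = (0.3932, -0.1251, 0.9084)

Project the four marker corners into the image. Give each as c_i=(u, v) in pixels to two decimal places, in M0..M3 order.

Intrinsics K: fx=472.2, fy=469.6, cx=337.8, cy=232.9
Marker side s = 0.212 m; corners in marker frame (Z=0):
  M0 = (-0.1060, +0.1060, 0)
  M1 = (+0.1060, +0.1060, 0)
  M2 = (+0.1060, -0.1060, 0)
  M3 = (-0.1060, -0.1060, 0)
rvec = (-0.3700, 0.0170, -0.0896), |rvec| = θ = 0.38107 rad = 21.834°
Rodrigues: sinθ=0.37192, 1−cosθ=0.07173; R = I + sinθ·[k]× + (1−cosθ)·[k]×²:
    [+0.99589 +0.08434 +0.03297]
    [-0.09055 +0.92841 +0.36036]
    [-0.00022 -0.36186 +0.93223]
t = (0.3932, -0.1251, 0.9084) m
M0: Pc = R·M0+t = (+0.29658, -0.01709, +0.87007); u = 472.2·(+0.29658)/0.87007 + 337.8 = 498.7568, v = 469.6·(-0.01709)/0.87007 + 232.9 = 223.6761
M1: Pc = R·M1+t = (+0.50770, -0.03629, +0.87002); u = 472.2·(+0.50770)/0.87002 + 337.8 = 613.3547, v = 469.6·(-0.03629)/0.87002 + 232.9 = 213.3136
M2: Pc = R·M2+t = (+0.48982, -0.23311, +0.94673); u = 472.2·(+0.48982)/0.94673 + 337.8 = 582.1083, v = 469.6·(-0.23311)/0.94673 + 232.9 = 117.2726
M3: Pc = R·M3+t = (+0.27870, -0.21391, +0.94678); u = 472.2·(+0.27870)/0.94678 + 337.8 = 476.7974, v = 469.6·(-0.21391)/0.94678 + 232.9 = 126.8000

c0=(498.76, 223.68) c1=(613.35, 213.31) c2=(582.11, 117.27) c3=(476.80, 126.80)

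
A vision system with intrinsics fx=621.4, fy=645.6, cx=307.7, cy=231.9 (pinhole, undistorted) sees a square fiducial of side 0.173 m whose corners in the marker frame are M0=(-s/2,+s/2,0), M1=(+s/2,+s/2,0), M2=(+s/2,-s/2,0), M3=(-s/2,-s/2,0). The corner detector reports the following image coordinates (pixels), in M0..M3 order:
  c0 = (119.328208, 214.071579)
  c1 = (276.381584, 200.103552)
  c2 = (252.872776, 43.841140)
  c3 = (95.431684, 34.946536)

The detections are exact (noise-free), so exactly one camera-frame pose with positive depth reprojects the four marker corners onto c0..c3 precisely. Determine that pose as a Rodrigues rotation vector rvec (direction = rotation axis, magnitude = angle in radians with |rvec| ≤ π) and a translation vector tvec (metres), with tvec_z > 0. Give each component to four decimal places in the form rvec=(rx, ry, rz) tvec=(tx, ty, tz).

rvec=(-0.1088, -0.5328, -0.1357) tvec=(-0.1221, -0.1105, 0.6516)

Intrinsics K: fx=621.4, fy=645.6, cx=307.7, cy=231.9
Marker side s = 0.173 m; corners in marker frame (Z=0):
  M0 = (-0.0865, +0.0865, 0)
  M1 = (+0.0865, +0.0865, 0)
  M2 = (+0.0865, -0.0865, 0)
  M3 = (-0.0865, -0.0865, 0)
Detected image corners:
  c0 = (119.328208, 214.071579) px
  c1 = (276.381584, 200.103552) px
  c2 = (252.872776, 43.841140) px
  c3 = (95.431684, 34.946536) px
Planar DLT: solve 8×8 A·h = b for H (H[2,2]=1):
  H  [+1055.24351 +117.53337 +191.24551]
  H  [+82.86059 +951.97869 +122.39796]
  H  [+0.78649 -0.10430 +1.00000]
B = K⁻¹H; ‖b₁‖=1.534630, ‖b₂‖=1.534630; λ = 2/(‖b₁‖+‖b₂‖) = 0.651623, sign → tz>0 ⇒ λ=+0.651623
r₁ = λ·B[:,0] = (+0.85279,-0.10045,+0.51249); r₂ = λ·B[:,1] = (+0.15690,+0.98527,-0.06796)
r₃ = r₁×r₂ = (-0.49812,+0.13837,+0.85600); SVD([r₁ r₂ r₃]) → R = UVᵀ:
  R  [+0.85279 +0.15690 -0.49812]
  R  [-0.10045 +0.98527 +0.13837]
  R  [+0.51249 -0.06796 +0.85600]
t = (-0.12212, -0.11052, +0.65162) m
tr R = 2.694063; θ = arccos((tr R − 1)/2) = 0.560420 rad = 32.110°
axis k = ((R−Rᵀ)₃₂, (R−Rᵀ)₁₃, (R−Rᵀ)₂₁) / (2 sinθ) = (-0.194091, -0.950643, -0.242087)
rvec = θ·k = (-0.108773, -0.532760, -0.135670)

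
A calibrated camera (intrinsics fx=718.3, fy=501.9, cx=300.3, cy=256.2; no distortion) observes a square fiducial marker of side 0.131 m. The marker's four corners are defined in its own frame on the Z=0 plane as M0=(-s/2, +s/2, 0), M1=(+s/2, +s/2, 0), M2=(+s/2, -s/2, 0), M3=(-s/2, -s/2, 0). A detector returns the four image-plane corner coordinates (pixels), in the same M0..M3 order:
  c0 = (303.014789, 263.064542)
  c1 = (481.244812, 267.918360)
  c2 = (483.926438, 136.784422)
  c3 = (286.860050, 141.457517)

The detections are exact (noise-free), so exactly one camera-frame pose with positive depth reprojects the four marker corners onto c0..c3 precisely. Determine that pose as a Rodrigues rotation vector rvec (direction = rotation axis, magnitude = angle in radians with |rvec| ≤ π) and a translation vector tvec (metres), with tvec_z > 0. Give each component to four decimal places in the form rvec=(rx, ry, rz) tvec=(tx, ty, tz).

rvec=(0.4143, 0.2945, -0.0274) tvec=(0.0591, -0.0504, 0.4990)

Intrinsics K: fx=718.3, fy=501.9, cx=300.3, cy=256.2
Marker side s = 0.131 m; corners in marker frame (Z=0):
  M0 = (-0.0655, +0.0655, 0)
  M1 = (+0.0655, +0.0655, 0)
  M2 = (+0.0655, -0.0655, 0)
  M3 = (-0.0655, -0.0655, 0)
Detected image corners:
  c0 = (303.014789, 263.064542) px
  c1 = (481.244812, 267.918360) px
  c2 = (483.926438, 136.784422) px
  c3 = (286.860050, 141.457517) px
Planar DLT: solve 8×8 A·h = b for H (H[2,2]=1):
  H  [+1204.77740 +360.07240 +385.39504]
  H  [-113.97428 +1122.49291 +205.56140]
  H  [-0.57605 +0.78695 +1.00000]
B = K⁻¹H; ‖b₁‖=2.003844, ‖b₂‖=2.003844; λ = 2/(‖b₁‖+‖b₂‖) = 0.499041, sign → tz>0 ⇒ λ=+0.499041
r₁ = λ·B[:,0] = (+0.95721,+0.03342,-0.28747); r₂ = λ·B[:,1] = (+0.08598,+0.91563,+0.39272)
r₃ = r₁×r₂ = (+0.27634,-0.40063,+0.87357); SVD([r₁ r₂ r₃]) → R = UVᵀ:
  R  [+0.95721 +0.08598 +0.27634]
  R  [+0.03342 +0.91563 -0.40063]
  R  [-0.28747 +0.39272 +0.87357]
t = (+0.05912, -0.05035, +0.49904) m
tr R = 2.746410; θ = arccos((tr R − 1)/2) = 0.509056 rad = 29.167°
axis k = ((R−Rᵀ)₃₂, (R−Rᵀ)₁₃, (R−Rᵀ)₂₁) / (2 sinθ) = (+0.813937, +0.578445, -0.053922)
rvec = θ·k = (+0.414339, +0.294461, -0.027450)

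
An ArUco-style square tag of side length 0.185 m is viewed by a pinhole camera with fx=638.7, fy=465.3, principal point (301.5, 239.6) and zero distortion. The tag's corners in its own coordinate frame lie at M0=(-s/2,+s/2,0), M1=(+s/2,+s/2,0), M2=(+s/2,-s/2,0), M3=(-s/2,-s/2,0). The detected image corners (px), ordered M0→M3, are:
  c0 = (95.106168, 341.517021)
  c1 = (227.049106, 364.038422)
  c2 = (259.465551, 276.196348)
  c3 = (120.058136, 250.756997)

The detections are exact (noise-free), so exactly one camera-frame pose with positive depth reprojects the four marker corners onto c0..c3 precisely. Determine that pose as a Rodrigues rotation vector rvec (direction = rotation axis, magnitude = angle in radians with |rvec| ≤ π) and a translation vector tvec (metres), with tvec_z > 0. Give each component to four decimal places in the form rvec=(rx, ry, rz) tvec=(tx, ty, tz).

Intrinsics K: fx=638.7, fy=465.3, cx=301.5, cy=239.6
Marker side s = 0.185 m; corners in marker frame (Z=0):
  M0 = (-0.0925, +0.0925, 0)
  M1 = (+0.0925, +0.0925, 0)
  M2 = (+0.0925, -0.0925, 0)
  M3 = (-0.0925, -0.0925, 0)
Detected image corners:
  c0 = (95.106168, 341.517021) px
  c1 = (227.049106, 364.038422) px
  c2 = (259.465551, 276.196348) px
  c3 = (120.058136, 250.756997) px
Planar DLT: solve 8×8 A·h = b for H (H[2,2]=1):
  H  [+748.85071 -99.65655 +175.57410]
  H  [+157.60655 +580.24066 +309.53698]
  H  [+0.09157 +0.31675 +1.00000]
B = K⁻¹H; ‖b₁‖=1.169860, ‖b₂‖=1.169860; λ = 2/(‖b₁‖+‖b₂‖) = 0.854803, sign → tz>0 ⇒ λ=+0.854803
r₁ = λ·B[:,0] = (+0.96527,+0.24923,+0.07827); r₂ = λ·B[:,1] = (-0.26119,+0.92654,+0.27076)
r₃ = r₁×r₂ = (-0.00504,-0.28180,+0.95946); SVD([r₁ r₂ r₃]) → R = UVᵀ:
  R  [+0.96527 -0.26119 -0.00504]
  R  [+0.24923 +0.92654 -0.28180]
  R  [+0.07827 +0.27076 +0.95946]
t = (-0.16853, +0.12848, +0.85480) m
tr R = 2.851272; θ = arccos((tr R − 1)/2) = 0.388083 rad = 22.236°
axis k = ((R−Rᵀ)₃₂, (R−Rᵀ)₁₃, (R−Rᵀ)₂₁) / (2 sinθ) = (+0.730095, -0.110077, +0.674421)
rvec = θ·k = (+0.283338, -0.042719, +0.261731)

rvec=(0.2833, -0.0427, 0.2617) tvec=(-0.1685, 0.1285, 0.8548)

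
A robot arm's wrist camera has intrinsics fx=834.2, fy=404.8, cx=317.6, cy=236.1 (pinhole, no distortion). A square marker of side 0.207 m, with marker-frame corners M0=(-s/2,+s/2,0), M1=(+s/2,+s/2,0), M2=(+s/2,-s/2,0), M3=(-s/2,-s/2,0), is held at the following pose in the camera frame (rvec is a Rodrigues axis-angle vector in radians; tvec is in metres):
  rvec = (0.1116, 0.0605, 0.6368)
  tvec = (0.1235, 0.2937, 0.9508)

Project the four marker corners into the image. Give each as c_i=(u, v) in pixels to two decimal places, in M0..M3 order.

Intrinsics K: fx=834.2, fy=404.8, cx=317.6, cy=236.1
Marker side s = 0.207 m; corners in marker frame (Z=0):
  M0 = (-0.1035, +0.1035, 0)
  M1 = (+0.1035, +0.1035, 0)
  M2 = (+0.1035, -0.1035, 0)
  M3 = (-0.1035, -0.1035, 0)
rvec = (0.1116, 0.0605, 0.6368), |rvec| = θ = 0.64933 rad = 37.204°
Rodrigues: sinθ=0.60465, 1−cosθ=0.20351; R = I + sinθ·[k]× + (1−cosθ)·[k]×²:
    [+0.80250 -0.58973 +0.09064]
    [+0.59624 +0.79826 -0.08533]
    [-0.02203 +0.12252 +0.99222]
t = (0.1235, 0.2937, 0.9508) m
M0: Pc = R·M0+t = (-0.02060, +0.31461, +0.96576); u = 834.2·(-0.02060)/0.96576 + 317.6 = 299.8101, v = 404.8·(+0.31461)/0.96576 + 236.1 = 367.9684
M1: Pc = R·M1+t = (+0.14552, +0.43803, +0.96120); u = 834.2·(+0.14552)/0.96120 + 317.6 = 443.8949, v = 404.8·(+0.43803)/0.96120 + 236.1 = 420.5724
M2: Pc = R·M2+t = (+0.26760, +0.27279, +0.93584); u = 834.2·(+0.26760)/0.93584 + 317.6 = 556.1327, v = 404.8·(+0.27279)/0.93584 + 236.1 = 354.0969
M3: Pc = R·M3+t = (+0.10148, +0.14937, +0.94040); u = 834.2·(+0.10148)/0.94040 + 317.6 = 407.6179, v = 404.8·(+0.14937)/0.94040 + 236.1 = 300.3968

c0=(299.81, 367.97) c1=(443.89, 420.57) c2=(556.13, 354.10) c3=(407.62, 300.40)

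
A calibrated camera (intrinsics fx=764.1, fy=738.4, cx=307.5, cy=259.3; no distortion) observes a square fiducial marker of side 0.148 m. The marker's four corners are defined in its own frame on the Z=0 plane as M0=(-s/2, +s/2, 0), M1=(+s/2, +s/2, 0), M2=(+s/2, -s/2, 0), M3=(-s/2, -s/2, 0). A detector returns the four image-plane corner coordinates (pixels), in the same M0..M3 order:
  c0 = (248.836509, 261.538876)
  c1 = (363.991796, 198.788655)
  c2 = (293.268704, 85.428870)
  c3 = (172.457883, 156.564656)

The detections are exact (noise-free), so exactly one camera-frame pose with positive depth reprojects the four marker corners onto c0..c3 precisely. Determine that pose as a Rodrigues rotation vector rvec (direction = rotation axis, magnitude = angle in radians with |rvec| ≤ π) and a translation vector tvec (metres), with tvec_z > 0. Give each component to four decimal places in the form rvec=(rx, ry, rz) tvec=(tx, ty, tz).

Intrinsics K: fx=764.1, fy=738.4, cx=307.5, cy=259.3
Marker side s = 0.148 m; corners in marker frame (Z=0):
  M0 = (-0.0740, +0.0740, 0)
  M1 = (+0.0740, +0.0740, 0)
  M2 = (+0.0740, -0.0740, 0)
  M3 = (-0.0740, -0.0740, 0)
Detected image corners:
  c0 = (248.836509, 261.538876) px
  c1 = (363.991796, 198.788655) px
  c2 = (293.268704, 85.428870) px
  c3 = (172.457883, 156.564656) px
Planar DLT: solve 8×8 A·h = b for H (H[2,2]=1):
  H  [+734.02038 +623.58795 +269.90152]
  H  [-492.03382 +819.36826 +178.04628]
  H  [-0.23179 +0.46839 +1.00000]
B = K⁻¹H; ‖b₁‖=1.227451, ‖b₂‖=1.227451; λ = 2/(‖b₁‖+‖b₂‖) = 0.814696, sign → tz>0 ⇒ λ=+0.814696
r₁ = λ·B[:,0] = (+0.85862,-0.47656,-0.18884); r₂ = λ·B[:,1] = (+0.51131,+0.77003,+0.38159)
r₃ = r₁×r₂ = (-0.03644,-0.42420,+0.90484); SVD([r₁ r₂ r₃]) → R = UVᵀ:
  R  [+0.85862 +0.51131 -0.03644]
  R  [-0.47656 +0.77003 -0.42420]
  R  [-0.18884 +0.38159 +0.90484]
t = (-0.04009, -0.08965, +0.81470) m
tr R = 2.533485; θ = arccos((tr R − 1)/2) = 0.697045 rad = 39.938°
axis k = ((R−Rᵀ)₃₂, (R−Rᵀ)₁₃, (R−Rᵀ)₂₁) / (2 sinθ) = (+0.627608, +0.118701, -0.769427)
rvec = θ·k = (+0.437471, +0.082740, -0.536325)

rvec=(0.4375, 0.0827, -0.5363) tvec=(-0.0401, -0.0896, 0.8147)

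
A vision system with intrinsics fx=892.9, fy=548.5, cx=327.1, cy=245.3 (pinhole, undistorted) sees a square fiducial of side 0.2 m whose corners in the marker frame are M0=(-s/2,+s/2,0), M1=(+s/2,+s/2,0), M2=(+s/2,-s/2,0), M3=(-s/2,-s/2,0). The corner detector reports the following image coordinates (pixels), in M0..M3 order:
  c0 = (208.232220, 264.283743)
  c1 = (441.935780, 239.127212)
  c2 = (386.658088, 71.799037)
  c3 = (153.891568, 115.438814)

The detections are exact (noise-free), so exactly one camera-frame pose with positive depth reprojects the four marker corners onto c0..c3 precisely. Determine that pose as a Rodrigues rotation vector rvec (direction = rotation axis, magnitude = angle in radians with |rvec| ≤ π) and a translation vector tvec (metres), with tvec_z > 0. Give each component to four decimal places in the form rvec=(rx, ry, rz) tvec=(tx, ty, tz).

Intrinsics K: fx=892.9, fy=548.5, cx=327.1, cy=245.3
Marker side s = 0.2 m; corners in marker frame (Z=0):
  M0 = (-0.1000, +0.1000, 0)
  M1 = (+0.1000, +0.1000, 0)
  M2 = (+0.1000, -0.1000, 0)
  M3 = (-0.1000, -0.1000, 0)
Detected image corners:
  c0 = (208.232220, 264.283743) px
  c1 = (441.935780, 239.127212) px
  c2 = (386.658088, 71.799037) px
  c3 = (153.891568, 115.438814) px
Planar DLT: solve 8×8 A·h = b for H (H[2,2]=1):
  H  [+999.40765 +307.13061 +291.45097]
  H  [-268.22007 +807.10985 +174.50788]
  H  [-0.56031 +0.11158 +1.00000]
B = K⁻¹H; ‖b₁‖=1.457812, ‖b₂‖=1.457812; λ = 2/(‖b₁‖+‖b₂‖) = 0.685960, sign → tz>0 ⇒ λ=+0.685960
r₁ = λ·B[:,0] = (+0.90858,-0.16355,-0.38435); r₂ = λ·B[:,1] = (+0.20791,+0.97515,+0.07654)
r₃ = r₁×r₂ = (+0.36228,-0.14945,+0.92001); SVD([r₁ r₂ r₃]) → R = UVᵀ:
  R  [+0.90858 +0.20791 +0.36228]
  R  [-0.16355 +0.97515 -0.14945]
  R  [-0.38435 +0.07654 +0.92001]
t = (-0.02739, -0.08853, +0.68596) m
tr R = 2.803741; θ = arccos((tr R − 1)/2) = 0.446716 rad = 25.595°
axis k = ((R−Rᵀ)₃₂, (R−Rᵀ)₁₃, (R−Rᵀ)₂₁) / (2 sinθ) = (+0.261566, +0.864147, -0.429922)
rvec = θ·k = (+0.116846, +0.386029, -0.192053)

rvec=(0.1168, 0.3860, -0.1921) tvec=(-0.0274, -0.0885, 0.6860)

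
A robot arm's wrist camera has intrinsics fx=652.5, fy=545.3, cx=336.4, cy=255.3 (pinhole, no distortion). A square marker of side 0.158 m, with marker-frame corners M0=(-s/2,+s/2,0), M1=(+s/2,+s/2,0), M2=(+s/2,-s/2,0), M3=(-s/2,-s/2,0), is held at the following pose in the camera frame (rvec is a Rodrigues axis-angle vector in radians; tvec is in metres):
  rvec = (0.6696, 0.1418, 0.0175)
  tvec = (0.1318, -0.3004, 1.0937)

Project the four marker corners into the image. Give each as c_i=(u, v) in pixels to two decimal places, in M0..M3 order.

c0=(368.05, 140.18) c1=(458.72, 142.87) c2=(467.36, 66.93) c3=(368.11, 65.42)

Intrinsics K: fx=652.5, fy=545.3, cx=336.4, cy=255.3
Marker side s = 0.158 m; corners in marker frame (Z=0):
  M0 = (-0.0790, +0.0790, 0)
  M1 = (+0.0790, +0.0790, 0)
  M2 = (+0.0790, -0.0790, 0)
  M3 = (-0.0790, -0.0790, 0)
rvec = (0.6696, 0.1418, 0.0175), |rvec| = θ = 0.68467 rad = 39.229°
Rodrigues: sinθ=0.63242, 1−cosθ=0.22537; R = I + sinθ·[k]× + (1−cosθ)·[k]×²:
    [+0.99019 +0.02948 +0.13661]
    [+0.06181 +0.78429 -0.61730]
    [-0.12534 +0.61969 +0.77477]
t = (0.1318, -0.3004, 1.0937) m
M0: Pc = R·M0+t = (+0.05590, -0.24332, +1.15256); u = 652.5·(+0.05590)/1.15256 + 336.4 = 368.0494, v = 545.3·(-0.24332)/1.15256 + 255.3 = 140.1781
M1: Pc = R·M1+t = (+0.21235, -0.23356, +1.13275); u = 652.5·(+0.21235)/1.13275 + 336.4 = 458.7223, v = 545.3·(-0.23356)/1.13275 + 255.3 = 142.8669
M2: Pc = R·M2+t = (+0.20770, -0.35748, +1.03484); u = 652.5·(+0.20770)/1.03484 + 336.4 = 467.3584, v = 545.3·(-0.35748)/1.03484 + 255.3 = 66.9316
M3: Pc = R·M3+t = (+0.05125, -0.36724, +1.05465); u = 652.5·(+0.05125)/1.05465 + 336.4 = 368.1055, v = 545.3·(-0.36724)/1.05465 + 255.3 = 65.4191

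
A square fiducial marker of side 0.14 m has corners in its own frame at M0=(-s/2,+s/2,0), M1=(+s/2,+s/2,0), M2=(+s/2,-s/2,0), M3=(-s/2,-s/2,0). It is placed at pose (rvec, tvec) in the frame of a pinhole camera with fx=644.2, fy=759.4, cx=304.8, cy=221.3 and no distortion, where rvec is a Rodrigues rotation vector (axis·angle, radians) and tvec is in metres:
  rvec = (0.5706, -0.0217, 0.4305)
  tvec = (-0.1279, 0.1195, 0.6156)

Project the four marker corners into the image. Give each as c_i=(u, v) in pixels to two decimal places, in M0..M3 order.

c0=(84.43, 392.92) c1=(215.04, 450.41) c2=(265.33, 342.32) c3=(119.77, 273.85)

Intrinsics K: fx=644.2, fy=759.4, cx=304.8, cy=221.3
Marker side s = 0.14 m; corners in marker frame (Z=0):
  M0 = (-0.0700, +0.0700, 0)
  M1 = (+0.0700, +0.0700, 0)
  M2 = (+0.0700, -0.0700, 0)
  M3 = (-0.0700, -0.0700, 0)
rvec = (0.5706, -0.0217, 0.4305), |rvec| = θ = 0.71511 rad = 40.973°
Rodrigues: sinθ=0.65570, 1−cosθ=0.24498; R = I + sinθ·[k]× + (1−cosθ)·[k]×²:
    [+0.91099 -0.40067 +0.09778]
    [+0.38880 +0.75525 -0.52767]
    [+0.13757 +0.51872 +0.84380]
t = (-0.1279, 0.1195, 0.6156) m
M0: Pc = R·M0+t = (-0.21972, +0.14515, +0.64228); u = 644.2·(-0.21972)/0.64228 + 304.8 = 84.4272, v = 759.4·(+0.14515)/0.64228 + 221.3 = 392.9192
M1: Pc = R·M1+t = (-0.09218, +0.19958, +0.66154); u = 644.2·(-0.09218)/0.66154 + 304.8 = 215.0389, v = 759.4·(+0.19958)/0.66154 + 221.3 = 450.4071
M2: Pc = R·M2+t = (-0.03608, +0.09385, +0.58892); u = 644.2·(-0.03608)/0.58892 + 304.8 = 265.3290, v = 759.4·(+0.09385)/0.58892 + 221.3 = 342.3165
M3: Pc = R·M3+t = (-0.16362, +0.03942, +0.56966); u = 644.2·(-0.16362)/0.56966 + 304.8 = 119.7670, v = 759.4·(+0.03942)/0.56966 + 221.3 = 273.8454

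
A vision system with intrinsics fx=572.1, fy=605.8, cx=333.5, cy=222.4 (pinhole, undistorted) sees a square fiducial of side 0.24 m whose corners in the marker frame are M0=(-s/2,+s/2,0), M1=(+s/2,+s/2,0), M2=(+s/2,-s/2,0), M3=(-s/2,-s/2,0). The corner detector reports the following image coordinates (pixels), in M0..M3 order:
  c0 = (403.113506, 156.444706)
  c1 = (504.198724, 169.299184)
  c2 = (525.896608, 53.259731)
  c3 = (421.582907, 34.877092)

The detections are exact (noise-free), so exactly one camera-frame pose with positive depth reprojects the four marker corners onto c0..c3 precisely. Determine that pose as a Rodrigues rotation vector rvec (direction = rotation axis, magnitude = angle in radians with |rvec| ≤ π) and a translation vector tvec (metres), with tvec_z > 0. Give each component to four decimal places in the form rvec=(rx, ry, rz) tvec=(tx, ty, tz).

Intrinsics K: fx=572.1, fy=605.8, cx=333.5, cy=222.4
Marker side s = 0.24 m; corners in marker frame (Z=0):
  M0 = (-0.1200, +0.1200, 0)
  M1 = (+0.1200, +0.1200, 0)
  M2 = (+0.1200, -0.1200, 0)
  M3 = (-0.1200, -0.1200, 0)
Detected image corners:
  c0 = (403.113506, 156.444706) px
  c1 = (504.198724, 169.299184) px
  c2 = (525.896608, 53.259731) px
  c3 = (421.582907, 34.877092) px
Planar DLT: solve 8×8 A·h = b for H (H[2,2]=1):
  H  [+507.64664 -7.46551 +464.56082]
  H  [+82.67096 +511.81472 +104.80536]
  H  [+0.17224 +0.16467 +1.00000]
B = K⁻¹H; ‖b₁‖=0.808886, ‖b₂‖=0.808886; λ = 2/(‖b₁‖+‖b₂‖) = 1.236268, sign → tz>0 ⇒ λ=+1.236268
r₁ = λ·B[:,0] = (+0.97286,+0.09054,+0.21293); r₂ = λ·B[:,1] = (-0.13480,+0.96974,+0.20357)
r₃ = r₁×r₂ = (-0.18805,-0.22675,+0.95563); SVD([r₁ r₂ r₃]) → R = UVᵀ:
  R  [+0.97286 -0.13480 -0.18805]
  R  [+0.09054 +0.96974 -0.22675]
  R  [+0.21293 +0.20357 +0.95563]
t = (+0.28321, -0.23998, +1.23627) m
tr R = 2.898225; θ = arccos((tr R − 1)/2) = 0.320391 rad = 18.357°
axis k = ((R−Rᵀ)₃₂, (R−Rᵀ)₁₃, (R−Rᵀ)₂₁) / (2 sinθ) = (+0.683186, -0.636607, +0.357755)
rvec = θ·k = (+0.218887, -0.203963, +0.114621)

rvec=(0.2189, -0.2040, 0.1146) tvec=(0.2832, -0.2400, 1.2363)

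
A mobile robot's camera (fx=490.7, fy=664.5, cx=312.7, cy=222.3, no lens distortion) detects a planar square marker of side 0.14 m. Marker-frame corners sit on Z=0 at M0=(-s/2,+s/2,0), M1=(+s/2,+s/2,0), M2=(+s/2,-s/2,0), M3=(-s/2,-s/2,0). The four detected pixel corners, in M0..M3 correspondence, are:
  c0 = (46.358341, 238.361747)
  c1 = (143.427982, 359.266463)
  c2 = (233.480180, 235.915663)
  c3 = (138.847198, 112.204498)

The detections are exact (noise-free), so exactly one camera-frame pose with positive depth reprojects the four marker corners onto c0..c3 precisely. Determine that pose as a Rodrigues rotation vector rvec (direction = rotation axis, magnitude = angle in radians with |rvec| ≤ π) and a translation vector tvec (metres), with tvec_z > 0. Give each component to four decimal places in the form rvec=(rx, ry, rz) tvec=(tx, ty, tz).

Intrinsics K: fx=490.7, fy=664.5, cx=312.7, cy=222.3
Marker side s = 0.14 m; corners in marker frame (Z=0):
  M0 = (-0.0700, +0.0700, 0)
  M1 = (+0.0700, +0.0700, 0)
  M2 = (+0.0700, -0.0700, 0)
  M3 = (-0.0700, -0.0700, 0)
Detected image corners:
  c0 = (46.358341, 238.361747) px
  c1 = (143.427982, 359.266463) px
  c2 = (233.480180, 235.915663) px
  c3 = (138.847198, 112.204498) px
Planar DLT: solve 8×8 A·h = b for H (H[2,2]=1):
  H  [+709.26007 -653.90243 +141.16331]
  H  [+915.05601 +887.48309 +237.12244]
  H  [+0.17517 -0.01478 +1.00000]
B = K⁻¹H; ‖b₁‖=1.883606, ‖b₂‖=1.883606; λ = 2/(‖b₁‖+‖b₂‖) = 0.530897, sign → tz>0 ⇒ λ=+0.530897
r₁ = λ·B[:,0] = (+0.70810,+0.69996,+0.09300); r₂ = λ·B[:,1] = (-0.70247,+0.71167,-0.00785)
r₃ = r₁×r₂ = (-0.07168,-0.05977,+0.99564); SVD([r₁ r₂ r₃]) → R = UVᵀ:
  R  [+0.70810 -0.70247 -0.07168]
  R  [+0.69996 +0.71167 -0.05977]
  R  [+0.09300 -0.00785 +0.99564]
t = (-0.18559, +0.01184, +0.53090) m
tr R = 2.415404; θ = arccos((tr R − 1)/2) = 0.784556 rad = 44.952°
axis k = ((R−Rᵀ)₃₂, (R−Rᵀ)₁₃, (R−Rᵀ)₂₁) / (2 sinθ) = (+0.036749, -0.116541, +0.992506)
rvec = θ·k = (+0.028832, -0.091433, +0.778677)

rvec=(0.0288, -0.0914, 0.7787) tvec=(-0.1856, 0.0118, 0.5309)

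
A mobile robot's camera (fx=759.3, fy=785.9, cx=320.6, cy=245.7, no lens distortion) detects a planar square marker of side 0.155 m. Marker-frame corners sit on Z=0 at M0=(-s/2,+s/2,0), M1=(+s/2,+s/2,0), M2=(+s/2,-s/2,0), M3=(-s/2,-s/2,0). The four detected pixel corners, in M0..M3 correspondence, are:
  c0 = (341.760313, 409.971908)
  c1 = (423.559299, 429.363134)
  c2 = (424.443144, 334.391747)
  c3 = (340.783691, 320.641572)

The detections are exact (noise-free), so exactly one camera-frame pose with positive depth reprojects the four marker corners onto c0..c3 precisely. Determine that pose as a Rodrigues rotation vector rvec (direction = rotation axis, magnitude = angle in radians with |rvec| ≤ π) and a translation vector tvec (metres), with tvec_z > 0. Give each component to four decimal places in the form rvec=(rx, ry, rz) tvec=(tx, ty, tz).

rvec=(0.1838, 0.5675, 0.0370) tvec=(0.1008, 0.2056, 1.2612)

Intrinsics K: fx=759.3, fy=785.9, cx=320.6, cy=245.7
Marker side s = 0.155 m; corners in marker frame (Z=0):
  M0 = (-0.0775, +0.0775, 0)
  M1 = (+0.0775, +0.0775, 0)
  M2 = (+0.0775, -0.0775, 0)
  M3 = (-0.0775, -0.0775, 0)
Detected image corners:
  c0 = (341.760313, 409.971908) px
  c1 = (423.559299, 429.363134) px
  c2 = (424.443144, 334.391747) px
  c3 = (340.783691, 320.641572) px
Planar DLT: solve 8×8 A·h = b for H (H[2,2]=1):
  H  [+372.55236 +56.10143 +381.28702]
  H  [-50.19588 +648.21979 +373.84064]
  H  [-0.42107 +0.14532 +1.00000]
B = K⁻¹H; ‖b₁‖=0.792910, ‖b₂‖=0.792910; λ = 2/(‖b₁‖+‖b₂‖) = 1.261176, sign → tz>0 ⇒ λ=+1.261176
r₁ = λ·B[:,0] = (+0.84302,+0.08547,-0.53104); r₂ = λ·B[:,1] = (+0.01580,+0.98293,+0.18328)
r₃ = r₁×r₂ = (+0.53765,-0.16290,+0.82729); SVD([r₁ r₂ r₃]) → R = UVᵀ:
  R  [+0.84302 +0.01580 +0.53765]
  R  [+0.08547 +0.98293 -0.16290]
  R  [-0.53104 +0.18328 +0.82729]
t = (+0.10080, +0.20563, +1.26118) m
tr R = 2.653242; θ = arccos((tr R − 1)/2) = 0.597720 rad = 34.247°
axis k = ((R−Rᵀ)₃₂, (R−Rᵀ)₁₃, (R−Rᵀ)₂₁) / (2 sinθ) = (+0.307571, +0.949509, +0.061904)
rvec = θ·k = (+0.183841, +0.567541, +0.037001)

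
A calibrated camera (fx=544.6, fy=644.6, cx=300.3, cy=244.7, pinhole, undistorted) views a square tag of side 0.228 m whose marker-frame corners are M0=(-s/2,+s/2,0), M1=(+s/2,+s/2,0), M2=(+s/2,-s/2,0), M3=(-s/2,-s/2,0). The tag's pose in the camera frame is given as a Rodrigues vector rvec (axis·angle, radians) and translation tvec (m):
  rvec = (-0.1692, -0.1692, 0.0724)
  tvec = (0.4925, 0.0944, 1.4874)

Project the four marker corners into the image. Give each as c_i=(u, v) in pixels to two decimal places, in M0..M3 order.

Intrinsics K: fx=544.6, fy=644.6, cx=300.3, cy=244.7
Marker side s = 0.228 m; corners in marker frame (Z=0):
  M0 = (-0.1140, +0.1140, 0)
  M1 = (+0.1140, +0.1140, 0)
  M2 = (+0.1140, -0.1140, 0)
  M3 = (-0.1140, -0.1140, 0)
rvec = (-0.1692, -0.1692, 0.0724), |rvec| = θ = 0.25000 rad = 14.324°
Rodrigues: sinθ=0.24740, 1−cosθ=0.03109; R = I + sinθ·[k]× + (1−cosθ)·[k]×²:
    [+0.98315 -0.05741 -0.17354]
    [+0.08589 +0.98315 +0.16135]
    [+0.16135 -0.17354 +0.97152]
t = (0.4925, 0.0944, 1.4874) m
M0: Pc = R·M0+t = (+0.37388, +0.19669, +1.44922); u = 544.6·(+0.37388)/1.44922 + 300.3 = 440.7980, v = 644.6·(+0.19669)/1.44922 + 244.7 = 332.1849
M1: Pc = R·M1+t = (+0.59803, +0.21627, +1.48601); u = 544.6·(+0.59803)/1.48601 + 300.3 = 519.4706, v = 644.6·(+0.21627)/1.48601 + 244.7 = 338.5136
M2: Pc = R·M2+t = (+0.61112, -0.00789, +1.52558); u = 544.6·(+0.61112)/1.52558 + 300.3 = 518.4588, v = 644.6·(-0.00789)/1.52558 + 244.7 = 241.3670
M3: Pc = R·M3+t = (+0.38697, -0.02747, +1.48879); u = 544.6·(+0.38697)/1.48879 + 300.3 = 441.8521, v = 644.6·(-0.02747)/1.48879 + 244.7 = 232.8060

c0=(440.80, 332.18) c1=(519.47, 338.51) c2=(518.46, 241.37) c3=(441.85, 232.81)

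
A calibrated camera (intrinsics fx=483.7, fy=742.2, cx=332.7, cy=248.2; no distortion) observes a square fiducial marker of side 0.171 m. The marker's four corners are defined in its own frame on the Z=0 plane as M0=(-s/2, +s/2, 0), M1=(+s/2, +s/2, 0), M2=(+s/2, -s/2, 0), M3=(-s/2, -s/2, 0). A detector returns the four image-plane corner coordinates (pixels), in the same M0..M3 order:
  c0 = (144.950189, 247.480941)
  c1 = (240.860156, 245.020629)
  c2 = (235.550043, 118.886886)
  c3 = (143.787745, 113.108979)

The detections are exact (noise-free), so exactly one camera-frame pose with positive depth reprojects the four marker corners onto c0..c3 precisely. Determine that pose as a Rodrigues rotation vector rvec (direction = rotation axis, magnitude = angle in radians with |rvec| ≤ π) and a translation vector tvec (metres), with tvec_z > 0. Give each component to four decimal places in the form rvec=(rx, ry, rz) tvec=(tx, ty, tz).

rvec=(-0.2686, -0.3446, -0.0659) tvec=(-0.2652, -0.0847, 0.9167)

Intrinsics K: fx=483.7, fy=742.2, cx=332.7, cy=248.2
Marker side s = 0.171 m; corners in marker frame (Z=0):
  M0 = (-0.0855, +0.0855, 0)
  M1 = (+0.0855, +0.0855, 0)
  M2 = (+0.0855, -0.0855, 0)
  M3 = (-0.0855, -0.0855, 0)
Detected image corners:
  c0 = (144.950189, 247.480941) px
  c1 = (240.860156, 245.020629) px
  c2 = (235.550043, 118.886886) px
  c3 = (143.787745, 113.108979) px
Planar DLT: solve 8×8 A·h = b for H (H[2,2]=1):
  H  [+619.88047 -32.59532 +192.74709]
  H  [+77.87800 +711.79343 +179.63980]
  H  [+0.37333 -0.27136 +1.00000]
B = K⁻¹H; ‖b₁‖=1.090823, ‖b₂‖=1.090823; λ = 2/(‖b₁‖+‖b₂‖) = 0.916739, sign → tz>0 ⇒ λ=+0.916739
r₁ = λ·B[:,0] = (+0.93943,-0.01826,+0.34224); r₂ = λ·B[:,1] = (+0.10933,+0.96237,-0.24877)
r₃ = r₁×r₂ = (-0.32482,+0.27112,+0.90608); SVD([r₁ r₂ r₃]) → R = UVᵀ:
  R  [+0.93943 +0.10933 -0.32482]
  R  [-0.01826 +0.96237 +0.27112]
  R  [+0.34224 -0.24877 +0.90608]
t = (-0.26525, -0.08468, +0.91674) m
tr R = 2.807888; θ = arccos((tr R − 1)/2) = 0.441892 rad = 25.319°
axis k = ((R−Rᵀ)₃₂, (R−Rᵀ)₁₃, (R−Rᵀ)₂₁) / (2 sinθ) = (-0.607842, -0.779920, -0.149175)
rvec = θ·k = (-0.268600, -0.344640, -0.065919)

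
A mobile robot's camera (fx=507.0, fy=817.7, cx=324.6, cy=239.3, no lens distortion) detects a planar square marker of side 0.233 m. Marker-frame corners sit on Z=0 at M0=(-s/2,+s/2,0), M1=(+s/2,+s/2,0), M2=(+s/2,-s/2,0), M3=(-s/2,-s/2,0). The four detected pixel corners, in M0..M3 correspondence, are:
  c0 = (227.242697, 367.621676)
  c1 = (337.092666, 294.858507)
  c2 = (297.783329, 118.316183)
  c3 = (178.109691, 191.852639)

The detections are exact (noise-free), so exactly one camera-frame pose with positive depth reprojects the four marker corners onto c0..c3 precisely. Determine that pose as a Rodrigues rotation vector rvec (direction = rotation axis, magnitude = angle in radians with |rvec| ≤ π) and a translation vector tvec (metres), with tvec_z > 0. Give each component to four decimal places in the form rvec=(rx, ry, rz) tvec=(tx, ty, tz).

Intrinsics K: fx=507.0, fy=817.7, cx=324.6, cy=239.3
Marker side s = 0.233 m; corners in marker frame (Z=0):
  M0 = (-0.1165, +0.1165, 0)
  M1 = (+0.1165, +0.1165, 0)
  M2 = (+0.1165, -0.1165, 0)
  M3 = (-0.1165, -0.1165, 0)
Detected image corners:
  c0 = (227.242697, 367.621676) px
  c1 = (337.092666, 294.858507) px
  c2 = (297.783329, 118.316183) px
  c3 = (178.109691, 191.852639) px
Planar DLT: solve 8×8 A·h = b for H (H[2,2]=1):
  H  [+521.72442 +273.49690 +261.65961]
  H  [-285.85512 +834.58835 +245.98505]
  H  [+0.11527 +0.32297 +1.00000]
B = K⁻¹H; ‖b₁‖=1.035715, ‖b₂‖=1.035715; λ = 2/(‖b₁‖+‖b₂‖) = 0.965517, sign → tz>0 ⇒ λ=+0.965517
r₁ = λ·B[:,0] = (+0.92230,-0.37010,+0.11130); r₂ = λ·B[:,1] = (+0.32120,+0.89420,+0.31183)
r₃ = r₁×r₂ = (-0.21493,-0.25185,+0.94360); SVD([r₁ r₂ r₃]) → R = UVᵀ:
  R  [+0.92230 +0.32120 -0.21493]
  R  [-0.37010 +0.89420 -0.25185]
  R  [+0.11130 +0.31183 +0.94360]
t = (-0.11986, +0.00789, +0.96552) m
tr R = 2.760099; θ = arccos((tr R − 1)/2) = 0.494830 rad = 28.352°
axis k = ((R−Rᵀ)₃₂, (R−Rᵀ)₁₃, (R−Rᵀ)₂₁) / (2 sinθ) = (+0.593495, -0.343485, -0.727861)
rvec = θ·k = (+0.293679, -0.169967, -0.360168)

rvec=(0.2937, -0.1700, -0.3602) tvec=(-0.1199, 0.0079, 0.9655)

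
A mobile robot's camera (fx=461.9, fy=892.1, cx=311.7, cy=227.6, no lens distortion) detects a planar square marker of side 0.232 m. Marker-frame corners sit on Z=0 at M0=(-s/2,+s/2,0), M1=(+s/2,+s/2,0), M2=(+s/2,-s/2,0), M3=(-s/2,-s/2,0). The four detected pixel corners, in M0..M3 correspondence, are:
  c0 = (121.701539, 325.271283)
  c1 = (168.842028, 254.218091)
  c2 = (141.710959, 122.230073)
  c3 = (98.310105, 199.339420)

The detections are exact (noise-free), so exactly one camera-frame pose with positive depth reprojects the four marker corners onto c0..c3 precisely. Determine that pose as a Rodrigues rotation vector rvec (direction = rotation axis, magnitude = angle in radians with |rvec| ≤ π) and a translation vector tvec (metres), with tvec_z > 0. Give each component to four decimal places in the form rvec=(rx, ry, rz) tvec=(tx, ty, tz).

Intrinsics K: fx=461.9, fy=892.1, cx=311.7, cy=227.6
Marker side s = 0.232 m; corners in marker frame (Z=0):
  M0 = (-0.1160, +0.1160, 0)
  M1 = (+0.1160, +0.1160, 0)
  M2 = (+0.1160, -0.1160, 0)
  M3 = (-0.1160, -0.1160, 0)
Detected image corners:
  c0 = (121.701539, 325.271283) px
  c1 = (168.842028, 254.218091) px
  c2 = (141.710959, 122.230073) px
  c3 = (98.310105, 199.339420) px
Planar DLT: solve 8×8 A·h = b for H (H[2,2]=1):
  H  [+154.08334 +84.17768 +131.56225]
  H  [-389.01561 +513.92455 +225.21187]
  H  [-0.30818 -0.18410 +1.00000]
B = K⁻¹H; ‖b₁‖=0.718341, ‖b₂‖=0.718341; λ = 2/(‖b₁‖+‖b₂‖) = 1.392097, sign → tz>0 ⇒ λ=+1.392097
r₁ = λ·B[:,0] = (+0.75389,-0.49760,-0.42901); r₂ = λ·B[:,1] = (+0.42664,+0.86735,-0.25628)
r₃ = r₁×r₂ = (+0.49963,+0.01017,+0.86618); SVD([r₁ r₂ r₃]) → R = UVᵀ:
  R  [+0.75389 +0.42664 +0.49963]
  R  [-0.49760 +0.86735 +0.01017]
  R  [-0.42901 -0.25628 +0.86618]
t = (-0.54291, -0.00373, +1.39210) m
tr R = 2.487420; θ = arccos((tr R − 1)/2) = 0.732193 rad = 41.952°
axis k = ((R−Rᵀ)₃₂, (R−Rᵀ)₁₃, (R−Rᵀ)₂₁) / (2 sinθ) = (-0.199293, +0.694565, -0.691276)
rvec = θ·k = (-0.145921, +0.508556, -0.506147)

rvec=(-0.1459, 0.5086, -0.5061) tvec=(-0.5429, -0.0037, 1.3921)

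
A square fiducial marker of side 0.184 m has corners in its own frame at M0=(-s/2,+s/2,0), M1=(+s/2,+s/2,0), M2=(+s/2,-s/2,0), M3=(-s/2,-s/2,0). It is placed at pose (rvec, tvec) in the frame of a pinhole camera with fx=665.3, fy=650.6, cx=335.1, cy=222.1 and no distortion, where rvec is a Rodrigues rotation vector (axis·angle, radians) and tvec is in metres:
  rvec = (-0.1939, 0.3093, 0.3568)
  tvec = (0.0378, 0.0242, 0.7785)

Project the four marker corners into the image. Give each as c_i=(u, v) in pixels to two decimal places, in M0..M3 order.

c0=(269.73, 287.47) c1=(412.51, 343.64) c2=(469.76, 195.01) c3=(326.96, 151.49)

Intrinsics K: fx=665.3, fy=650.6, cx=335.1, cy=222.1
Marker side s = 0.184 m; corners in marker frame (Z=0):
  M0 = (-0.0920, +0.0920, 0)
  M1 = (+0.0920, +0.0920, 0)
  M2 = (+0.0920, -0.0920, 0)
  M3 = (-0.0920, -0.0920, 0)
rvec = (-0.1939, 0.3093, 0.3568), |rvec| = θ = 0.51046 rad = 29.247°
Rodrigues: sinθ=0.48858, 1−cosθ=0.12748; R = I + sinθ·[k]× + (1−cosθ)·[k]×²:
    [+0.89091 -0.37085 +0.26219]
    [+0.31216 +0.91932 +0.23958]
    [-0.32989 -0.13160 +0.93480]
t = (0.0378, 0.0242, 0.7785) m
M0: Pc = R·M0+t = (-0.07828, +0.08006, +0.79674); u = 665.3·(-0.07828)/0.79674 + 335.1 = 269.7327, v = 650.6·(+0.08006)/0.79674 + 222.1 = 287.4738
M1: Pc = R·M1+t = (+0.08565, +0.13750, +0.73604); u = 665.3·(+0.08565)/0.73604 + 335.1 = 412.5145, v = 650.6·(+0.13750)/0.73604 + 222.1 = 343.6356
M2: Pc = R·M2+t = (+0.15388, -0.03166, +0.76026); u = 665.3·(+0.15388)/0.76026 + 335.1 = 469.7619, v = 650.6·(-0.03166)/0.76026 + 222.1 = 195.0077
M3: Pc = R·M3+t = (-0.01005, -0.08910, +0.82096); u = 665.3·(-0.01005)/0.82096 + 335.1 = 326.9586, v = 650.6·(-0.08910)/0.82096 + 222.1 = 151.4916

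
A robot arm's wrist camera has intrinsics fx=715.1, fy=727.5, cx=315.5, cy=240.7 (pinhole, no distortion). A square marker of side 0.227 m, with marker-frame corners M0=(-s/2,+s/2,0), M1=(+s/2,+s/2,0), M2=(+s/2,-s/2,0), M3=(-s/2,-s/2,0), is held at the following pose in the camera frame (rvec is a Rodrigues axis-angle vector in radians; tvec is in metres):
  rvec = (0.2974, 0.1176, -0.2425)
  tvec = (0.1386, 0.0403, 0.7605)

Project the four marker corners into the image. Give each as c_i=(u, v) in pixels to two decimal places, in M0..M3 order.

c0=(366.71, 393.96) c1=(570.98, 354.06) c2=(535.67, 148.99) c3=(315.90, 201.59)

Intrinsics K: fx=715.1, fy=727.5, cx=315.5, cy=240.7
Marker side s = 0.227 m; corners in marker frame (Z=0):
  M0 = (-0.1135, +0.1135, 0)
  M1 = (+0.1135, +0.1135, 0)
  M2 = (+0.1135, -0.1135, 0)
  M3 = (-0.1135, -0.1135, 0)
rvec = (0.2974, 0.1176, -0.2425), |rvec| = θ = 0.40135 rad = 22.996°
Rodrigues: sinθ=0.39066, 1−cosθ=0.07947; R = I + sinθ·[k]× + (1−cosθ)·[k]×²:
    [+0.96417 +0.25330 +0.07889]
    [-0.21879 +0.92736 -0.30355]
    [-0.15005 +0.27541 +0.94954]
t = (0.1386, 0.0403, 0.7605) m
M0: Pc = R·M0+t = (+0.05792, +0.17039, +0.80879); u = 715.1·(+0.05792)/0.80879 + 315.5 = 366.7071, v = 727.5·(+0.17039)/0.80879 + 240.7 = 393.9622
M1: Pc = R·M1+t = (+0.27678, +0.12072, +0.77473); u = 715.1·(+0.27678)/0.77473 + 315.5 = 570.9788, v = 727.5·(+0.12072)/0.77473 + 240.7 = 354.0630
M2: Pc = R·M2+t = (+0.21928, -0.08979, +0.71221); u = 715.1·(+0.21928)/0.71221 + 315.5 = 535.6735, v = 727.5·(-0.08979)/0.71221 + 240.7 = 148.9851
M3: Pc = R·M3+t = (+0.00042, -0.04012, +0.74627); u = 715.1·(+0.00042)/0.74627 + 315.5 = 315.9006, v = 727.5·(-0.04012)/0.74627 + 240.7 = 201.5867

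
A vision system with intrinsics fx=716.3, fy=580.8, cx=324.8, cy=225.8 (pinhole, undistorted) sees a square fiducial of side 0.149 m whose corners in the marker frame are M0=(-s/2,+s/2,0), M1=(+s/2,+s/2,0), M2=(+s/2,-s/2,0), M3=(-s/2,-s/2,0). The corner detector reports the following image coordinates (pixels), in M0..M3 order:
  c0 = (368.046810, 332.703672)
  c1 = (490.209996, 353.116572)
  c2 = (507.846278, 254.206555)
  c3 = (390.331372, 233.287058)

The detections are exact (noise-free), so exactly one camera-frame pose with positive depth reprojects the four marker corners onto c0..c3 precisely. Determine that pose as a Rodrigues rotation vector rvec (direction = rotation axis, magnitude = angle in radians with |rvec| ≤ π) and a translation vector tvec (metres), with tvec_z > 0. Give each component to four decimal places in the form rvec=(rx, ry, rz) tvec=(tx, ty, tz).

rvec=(-0.2043, -0.0958, 0.2069) tvec=(0.1375, 0.0985, 0.8575)

Intrinsics K: fx=716.3, fy=580.8, cx=324.8, cy=225.8
Marker side s = 0.149 m; corners in marker frame (Z=0):
  M0 = (-0.0745, +0.0745, 0)
  M1 = (+0.0745, +0.0745, 0)
  M2 = (+0.0745, -0.0745, 0)
  M3 = (-0.0745, -0.0745, 0)
Detected image corners:
  c0 = (368.046810, 332.703672) px
  c1 = (490.209996, 353.116572) px
  c2 = (507.846278, 254.206555) px
  c3 = (390.331372, 233.287058) px
Planar DLT: solve 8×8 A·h = b for H (H[2,2]=1):
  H  [+841.57686 -241.91360 +439.67355]
  H  [+163.83019 +593.33609 +292.48540]
  H  [+0.08557 -0.24607 +1.00000]
B = K⁻¹H; ‖b₁‖=1.166164, ‖b₂‖=1.166164; λ = 2/(‖b₁‖+‖b₂‖) = 0.857512, sign → tz>0 ⇒ λ=+0.857512
r₁ = λ·B[:,0] = (+0.97421,+0.21336,+0.07338); r₂ = λ·B[:,1] = (-0.19393,+0.95805,-0.21101)
r₃ = r₁×r₂ = (-0.11532,+0.19134,+0.97473); SVD([r₁ r₂ r₃]) → R = UVᵀ:
  R  [+0.97421 -0.19393 -0.11532]
  R  [+0.21336 +0.95805 +0.19134]
  R  [+0.07338 -0.21101 +0.97473]
t = (+0.13752, +0.09846, +0.85751) m
tr R = 2.906996; θ = arccos((tr R − 1)/2) = 0.306159 rad = 17.542°
axis k = ((R−Rᵀ)₃₂, (R−Rᵀ)₁₃, (R−Rᵀ)₂₁) / (2 sinθ) = (-0.667458, -0.313031, +0.675656)
rvec = θ·k = (-0.204348, -0.095837, +0.206858)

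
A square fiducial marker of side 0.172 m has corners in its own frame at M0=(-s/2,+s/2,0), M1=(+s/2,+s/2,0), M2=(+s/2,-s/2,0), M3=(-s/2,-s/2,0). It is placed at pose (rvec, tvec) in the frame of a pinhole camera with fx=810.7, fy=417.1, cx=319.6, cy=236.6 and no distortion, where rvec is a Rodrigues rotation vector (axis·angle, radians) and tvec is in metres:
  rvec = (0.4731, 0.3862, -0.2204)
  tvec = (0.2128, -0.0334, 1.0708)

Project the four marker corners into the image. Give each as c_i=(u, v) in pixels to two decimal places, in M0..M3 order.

Intrinsics K: fx=810.7, fy=417.1, cx=319.6, cy=236.6
Marker side s = 0.172 m; corners in marker frame (Z=0):
  M0 = (-0.0860, +0.0860, 0)
  M1 = (+0.0860, +0.0860, 0)
  M2 = (+0.0860, -0.0860, 0)
  M3 = (-0.0860, -0.0860, 0)
rvec = (0.4731, 0.3862, -0.2204), |rvec| = θ = 0.64927 rad = 37.200°
Rodrigues: sinθ=0.60460, 1−cosθ=0.20347; R = I + sinθ·[k]× + (1−cosθ)·[k]×²:
    [+0.90456 +0.29343 +0.30930]
    [-0.11705 +0.86852 -0.48164]
    [-0.40996 +0.39947 +0.81997]
t = (0.2128, -0.0334, 1.0708) m
M0: Pc = R·M0+t = (+0.16024, +0.05136, +1.14041); u = 810.7·(+0.16024)/1.14041 + 319.6 = 433.5139, v = 417.1·(+0.05136)/1.14041 + 236.6 = 255.3842
M1: Pc = R·M1+t = (+0.31583, +0.03123, +1.06990); u = 810.7·(+0.31583)/1.06990 + 319.6 = 558.9136, v = 417.1·(+0.03123)/1.06990 + 236.6 = 248.7737
M2: Pc = R·M2+t = (+0.26536, -0.11816, +1.00119); u = 810.7·(+0.26536)/1.00119 + 319.6 = 534.4697, v = 417.1·(-0.11816)/1.00119 + 236.6 = 187.3746
M3: Pc = R·M3+t = (+0.10977, -0.09803, +1.07170); u = 810.7·(+0.10977)/1.07170 + 319.6 = 402.6387, v = 417.1·(-0.09803)/1.07170 + 236.6 = 198.4487

c0=(433.51, 255.38) c1=(558.91, 248.77) c2=(534.47, 187.37) c3=(402.64, 198.45)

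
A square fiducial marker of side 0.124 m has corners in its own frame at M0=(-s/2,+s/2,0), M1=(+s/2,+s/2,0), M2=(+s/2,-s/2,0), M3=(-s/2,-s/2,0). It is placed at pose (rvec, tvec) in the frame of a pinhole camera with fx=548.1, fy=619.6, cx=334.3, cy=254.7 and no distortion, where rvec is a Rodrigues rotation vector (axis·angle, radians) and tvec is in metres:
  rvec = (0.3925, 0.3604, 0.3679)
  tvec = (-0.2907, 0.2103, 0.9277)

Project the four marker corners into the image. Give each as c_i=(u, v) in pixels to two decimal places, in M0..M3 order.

Intrinsics K: fx=548.1, fy=619.6, cx=334.3, cy=254.7
Marker side s = 0.124 m; corners in marker frame (Z=0):
  M0 = (-0.0620, +0.0620, 0)
  M1 = (+0.0620, +0.0620, 0)
  M2 = (+0.0620, -0.0620, 0)
  M3 = (-0.0620, -0.0620, 0)
rvec = (0.3925, 0.3604, 0.3679), |rvec| = θ = 0.64753 rad = 37.101°
Rodrigues: sinθ=0.60322, 1−cosθ=0.20242; R = I + sinθ·[k]× + (1−cosθ)·[k]×²:
    [+0.87195 -0.27443 +0.40545]
    [+0.41102 +0.86028 -0.30163]
    [-0.26602 +0.42965 +0.86292]
t = (-0.2907, 0.2103, 0.9277) m
M0: Pc = R·M0+t = (-0.36178, +0.23815, +0.97083); u = 548.1·(-0.36178)/0.97083 + 334.3 = 130.0532, v = 619.6·(+0.23815)/0.97083 + 254.7 = 406.6939
M1: Pc = R·M1+t = (-0.25365, +0.28912, +0.93784); u = 548.1·(-0.25365)/0.93784 + 334.3 = 186.0583, v = 619.6·(+0.28912)/0.93784 + 254.7 = 445.7114
M2: Pc = R·M2+t = (-0.21962, +0.18245, +0.88457); u = 548.1·(-0.21962)/0.88457 + 334.3 = 198.2154, v = 619.6·(+0.18245)/0.88457 + 254.7 = 382.4948
M3: Pc = R·M3+t = (-0.32775, +0.13148, +0.91756); u = 548.1·(-0.32775)/0.91756 + 334.3 = 138.5214, v = 619.6·(+0.13148)/0.91756 + 254.7 = 343.4845

c0=(130.05, 406.69) c1=(186.06, 445.71) c2=(198.22, 382.49) c3=(138.52, 343.48)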